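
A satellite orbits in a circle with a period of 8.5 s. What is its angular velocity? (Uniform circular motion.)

ω = 2π/T = 2π/8.5 = 0.7392 rad/s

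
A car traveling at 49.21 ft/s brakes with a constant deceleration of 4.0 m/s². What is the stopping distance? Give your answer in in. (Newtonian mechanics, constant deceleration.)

v₀ = 49.21 ft/s × 0.3048 = 14.9992 m/s
d = v₀² / (2a) = 14.9992² / (2 × 4.0) = 224.976 / 8.0 = 28.122 m
d = 28.122 m / 0.0254 = 1107 in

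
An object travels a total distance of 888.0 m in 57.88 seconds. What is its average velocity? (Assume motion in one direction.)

v_avg = Δd / Δt = 888.0 / 57.88 = 15.34 m/s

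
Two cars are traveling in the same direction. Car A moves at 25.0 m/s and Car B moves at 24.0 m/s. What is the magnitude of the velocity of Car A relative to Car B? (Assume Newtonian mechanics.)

v_rel = |v_A - v_B| = |25.0 - 24.0| = 1.0 m/s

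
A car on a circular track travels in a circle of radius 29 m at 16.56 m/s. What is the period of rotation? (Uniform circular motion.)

T = 2πr/v = 2π×29/16.56 = 11.0 s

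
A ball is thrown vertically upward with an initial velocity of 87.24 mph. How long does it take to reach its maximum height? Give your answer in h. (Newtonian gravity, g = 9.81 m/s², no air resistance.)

v₀ = 87.24 mph × 0.44704 = 38.9998 m/s
t_up = v₀ / g = 38.9998 / 9.81 = 3.97551 s
t_up = 3.97551 s / 3600.0 = 0.001104 h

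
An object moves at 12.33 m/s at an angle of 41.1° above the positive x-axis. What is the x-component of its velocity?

vₓ = v cos(θ) = 12.33 × cos(41.1°) = 9.29 m/s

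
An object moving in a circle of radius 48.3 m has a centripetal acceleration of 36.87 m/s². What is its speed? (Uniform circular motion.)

v = √(a_c × r) = √(36.87 × 48.3) = 42.2 m/s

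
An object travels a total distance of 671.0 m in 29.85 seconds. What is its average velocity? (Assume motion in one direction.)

v_avg = Δd / Δt = 671.0 / 29.85 = 22.48 m/s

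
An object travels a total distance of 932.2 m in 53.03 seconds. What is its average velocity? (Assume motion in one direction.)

v_avg = Δd / Δt = 932.2 / 53.03 = 17.58 m/s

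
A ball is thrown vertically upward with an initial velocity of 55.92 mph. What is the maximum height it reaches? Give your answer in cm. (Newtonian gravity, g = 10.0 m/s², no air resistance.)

v₀ = 55.92 mph × 0.44704 = 24.9985 m/s
h_max = v₀² / (2g) = 24.9985² / (2 × 10.0) = 624.925 / 20.0 = 31.2462 m
h_max = 31.2462 m / 0.01 = 3125 cm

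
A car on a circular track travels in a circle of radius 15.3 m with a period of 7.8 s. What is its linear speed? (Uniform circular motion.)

v = 2πr/T = 2π×15.3/7.8 = 12.32 m/s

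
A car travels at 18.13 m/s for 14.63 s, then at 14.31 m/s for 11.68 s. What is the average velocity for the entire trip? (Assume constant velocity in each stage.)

d₁ = v₁t₁ = 18.13 × 14.63 = 265.2419 m
d₂ = v₂t₂ = 14.31 × 11.68 = 167.1408 m
d_total = 432.3827 m, t_total = 26.31 s
v_avg = d_total/t_total = 432.3827/26.31 = 16.43 m/s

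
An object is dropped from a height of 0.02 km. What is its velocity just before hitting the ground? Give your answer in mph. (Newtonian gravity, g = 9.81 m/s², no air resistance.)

h = 0.02 km × 1000.0 = 20.0 m
v = √(2gh) = √(2 × 9.81 × 20.0) = 19.8091 m/s
v = 19.8091 m/s / 0.44704 = 44.31 mph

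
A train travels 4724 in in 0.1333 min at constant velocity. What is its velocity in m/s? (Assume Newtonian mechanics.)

d = 4724 in × 0.0254 = 119.99 m
t = 0.1333 min × 60.0 = 7.998 s
v = d / t = 119.99 / 7.998 = 15.0 m/s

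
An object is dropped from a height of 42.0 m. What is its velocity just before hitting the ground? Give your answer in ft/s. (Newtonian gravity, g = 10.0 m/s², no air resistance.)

v = √(2gh) = √(2 × 10.0 × 42.0) = 28.9828 m/s
v = 28.9828 m/s / 0.3048 = 95.09 ft/s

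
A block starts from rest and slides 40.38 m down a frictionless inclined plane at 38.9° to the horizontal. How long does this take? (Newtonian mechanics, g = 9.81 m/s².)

a = g sin(θ) = 9.81 × sin(38.9°) = 6.1603 m/s²
t = √(2d/a) = √(2 × 40.38 / 6.1603) = 3.62 s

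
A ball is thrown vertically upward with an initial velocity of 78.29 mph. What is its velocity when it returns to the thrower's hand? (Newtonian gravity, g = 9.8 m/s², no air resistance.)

By conservation of energy (no air resistance), the ball returns to the throw height with the same speed as launch, but directed downward.
|v_ground| = v₀ = 78.29 mph
v_ground = 78.29 mph (downward)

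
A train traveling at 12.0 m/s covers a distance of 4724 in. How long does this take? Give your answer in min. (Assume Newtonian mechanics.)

d = 4724 in × 0.0254 = 119.99 m
t = d / v = 119.99 / 12.0 = 9.99917 s
t = 9.99917 s / 60.0 = 0.1667 min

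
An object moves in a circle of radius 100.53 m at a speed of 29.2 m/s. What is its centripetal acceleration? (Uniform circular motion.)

a_c = v²/r = 29.2²/100.53 = 852.64/100.53 = 8.48 m/s²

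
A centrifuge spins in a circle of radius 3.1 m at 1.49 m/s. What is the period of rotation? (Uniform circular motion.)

T = 2πr/v = 2π×3.1/1.49 = 13.07 s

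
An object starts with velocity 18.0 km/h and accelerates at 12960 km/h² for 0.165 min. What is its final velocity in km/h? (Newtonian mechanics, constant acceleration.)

v₀ = 18.0 km/h × 0.2777777777777778 = 5.0 m/s
a = 12960 km/h² × 7.716049382716049e-05 = 1.0 m/s²
t = 0.165 min × 60.0 = 9.9 s
v = v₀ + a × t = 5.0 + 1.0 × 9.9 = 14.9 m/s
v = 14.9 m/s / 0.2777777777777778 = 53.64 km/h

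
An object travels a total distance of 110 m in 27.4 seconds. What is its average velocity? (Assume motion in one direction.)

v_avg = Δd / Δt = 110 / 27.4 = 4.01 m/s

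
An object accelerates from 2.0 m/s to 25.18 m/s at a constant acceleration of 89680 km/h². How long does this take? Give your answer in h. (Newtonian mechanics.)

a = 89680 km/h² × 7.716049382716049e-05 = 6.91975 m/s²
t = (v - v₀) / a = (25.18 - 2.0) / 6.91975 = 3.34983 s
t = 3.34983 s / 3600.0 = 0.0009305 h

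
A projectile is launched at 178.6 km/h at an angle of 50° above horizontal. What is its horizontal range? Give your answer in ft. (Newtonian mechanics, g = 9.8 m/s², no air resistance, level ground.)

v₀ = 178.6 km/h × 0.2777777777777778 = 49.6111 m/s
R = v₀² × sin(2θ) / g = 49.6111² × sin(2 × 50°) / 9.8 = 2461.26 × 0.984808 / 9.8 = 247.334 m
R = 247.334 m / 0.3048 = 811.5 ft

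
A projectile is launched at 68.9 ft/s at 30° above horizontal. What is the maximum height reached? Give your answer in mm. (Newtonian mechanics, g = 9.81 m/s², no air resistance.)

v₀ = 68.9 ft/s × 0.3048 = 21.0007 m/s
H = v₀² × sin²(θ) / (2g) = 21.0007² × sin(30°)² / (2 × 9.81) = 441.029 × 0.25 / 19.62 = 5.61964 m
H = 5.61964 m / 0.001 = 5620 mm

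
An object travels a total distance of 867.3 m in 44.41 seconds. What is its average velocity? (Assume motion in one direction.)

v_avg = Δd / Δt = 867.3 / 44.41 = 19.53 m/s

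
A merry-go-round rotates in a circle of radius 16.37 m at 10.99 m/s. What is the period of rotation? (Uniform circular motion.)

T = 2πr/v = 2π×16.37/10.99 = 9.36 s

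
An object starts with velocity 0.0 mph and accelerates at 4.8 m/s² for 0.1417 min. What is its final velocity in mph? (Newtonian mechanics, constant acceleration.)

v₀ = 0.0 mph × 0.44704 = 0.0 m/s
t = 0.1417 min × 60.0 = 8.502 s
v = v₀ + a × t = 0.0 + 4.8 × 8.502 = 40.8096 m/s
v = 40.8096 m/s / 0.44704 = 91.29 mph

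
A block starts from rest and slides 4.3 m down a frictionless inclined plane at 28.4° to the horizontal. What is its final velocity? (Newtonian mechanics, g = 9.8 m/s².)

a = g sin(θ) = 9.8 × sin(28.4°) = 4.6611 m/s²
v = √(2ad) = √(2 × 4.6611 × 4.3) = 6.33 m/s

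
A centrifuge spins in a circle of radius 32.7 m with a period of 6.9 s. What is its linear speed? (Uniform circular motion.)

v = 2πr/T = 2π×32.7/6.9 = 29.78 m/s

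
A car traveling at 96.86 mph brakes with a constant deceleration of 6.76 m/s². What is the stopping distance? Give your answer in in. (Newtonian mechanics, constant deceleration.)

v₀ = 96.86 mph × 0.44704 = 43.3003 m/s
d = v₀² / (2a) = 43.3003² / (2 × 6.76) = 1874.92 / 13.52 = 138.678 m
d = 138.678 m / 0.0254 = 5460 in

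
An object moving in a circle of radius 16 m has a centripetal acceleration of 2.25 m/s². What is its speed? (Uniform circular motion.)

v = √(a_c × r) = √(2.25 × 16) = 6.0 m/s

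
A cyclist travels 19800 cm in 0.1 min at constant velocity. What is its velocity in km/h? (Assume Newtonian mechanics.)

d = 19800 cm × 0.01 = 198.0 m
t = 0.1 min × 60.0 = 6.0 s
v = d / t = 198.0 / 6.0 = 33.0 m/s
v = 33.0 m/s / 0.2777777777777778 = 118.8 km/h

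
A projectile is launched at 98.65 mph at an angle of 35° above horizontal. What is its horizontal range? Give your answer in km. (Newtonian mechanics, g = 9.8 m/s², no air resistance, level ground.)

v₀ = 98.65 mph × 0.44704 = 44.1005 m/s
R = v₀² × sin(2θ) / g = 44.1005² × sin(2 × 35°) / 9.8 = 1944.85 × 0.939693 / 9.8 = 186.486 m
R = 186.486 m / 1000.0 = 0.1865 km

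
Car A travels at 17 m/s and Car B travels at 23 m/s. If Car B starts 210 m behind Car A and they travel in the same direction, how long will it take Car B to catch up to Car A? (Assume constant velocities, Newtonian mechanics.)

Relative speed: v_rel = 23 - 17 = 6 m/s
Time to catch: t = d₀/v_rel = 210/6 = 35.0 s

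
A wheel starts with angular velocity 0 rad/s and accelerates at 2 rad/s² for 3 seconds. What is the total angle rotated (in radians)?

θ = ω₀t + ½αt² = 0×3 + ½×2×3² = 9.0 rad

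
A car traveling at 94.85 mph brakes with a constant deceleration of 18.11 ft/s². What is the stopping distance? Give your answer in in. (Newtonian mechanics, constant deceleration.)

v₀ = 94.85 mph × 0.44704 = 42.4017 m/s
a = 18.11 ft/s² × 0.3048 = 5.51993 m/s²
d = v₀² / (2a) = 42.4017² / (2 × 5.51993) = 1797.9 / 11.0399 = 162.855 m
d = 162.855 m / 0.0254 = 6412 in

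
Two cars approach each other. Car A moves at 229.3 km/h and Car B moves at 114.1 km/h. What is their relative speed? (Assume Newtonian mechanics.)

v_rel = v_A + v_B = 229.3 + 114.1 = 343.4 km/h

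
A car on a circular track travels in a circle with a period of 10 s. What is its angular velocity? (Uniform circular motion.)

ω = 2π/T = 2π/10 = 0.6283 rad/s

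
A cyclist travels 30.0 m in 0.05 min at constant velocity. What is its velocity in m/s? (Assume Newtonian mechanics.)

t = 0.05 min × 60.0 = 3.0 s
v = d / t = 30.0 / 3.0 = 10.0 m/s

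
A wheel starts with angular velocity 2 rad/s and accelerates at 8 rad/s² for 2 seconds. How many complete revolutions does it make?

θ = ω₀t + ½αt² = 2×2 + ½×8×2² = 20.0 rad
Total revolutions = θ/(2π) = 20.0/(2π) = 3.18
Complete revolutions = ⌊3.18⌋ = 3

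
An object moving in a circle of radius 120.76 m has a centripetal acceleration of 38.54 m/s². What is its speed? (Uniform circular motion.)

v = √(a_c × r) = √(38.54 × 120.76) = 68.22 m/s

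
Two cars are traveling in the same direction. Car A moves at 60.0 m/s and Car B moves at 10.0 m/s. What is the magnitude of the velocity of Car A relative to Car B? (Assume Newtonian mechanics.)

v_rel = |v_A - v_B| = |60.0 - 10.0| = 50.0 m/s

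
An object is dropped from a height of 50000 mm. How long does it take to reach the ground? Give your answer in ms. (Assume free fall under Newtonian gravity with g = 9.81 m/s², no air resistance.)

h = 50000 mm × 0.001 = 50.0 m
t = √(2h/g) = √(2 × 50.0 / 9.81) = 3.19275 s
t = 3.19275 s / 0.001 = 3193 ms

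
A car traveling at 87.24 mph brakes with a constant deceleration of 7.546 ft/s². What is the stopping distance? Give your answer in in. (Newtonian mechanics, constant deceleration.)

v₀ = 87.24 mph × 0.44704 = 38.9998 m/s
a = 7.546 ft/s² × 0.3048 = 2.30002 m/s²
d = v₀² / (2a) = 38.9998² / (2 × 2.30002) = 1520.98 / 4.60004 = 330.645 m
d = 330.645 m / 0.0254 = 13020 in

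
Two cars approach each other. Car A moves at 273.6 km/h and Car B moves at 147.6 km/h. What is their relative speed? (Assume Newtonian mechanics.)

v_rel = v_A + v_B = 273.6 + 147.6 = 421.2 km/h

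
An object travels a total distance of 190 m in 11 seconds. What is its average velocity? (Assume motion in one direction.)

v_avg = Δd / Δt = 190 / 11 = 17.27 m/s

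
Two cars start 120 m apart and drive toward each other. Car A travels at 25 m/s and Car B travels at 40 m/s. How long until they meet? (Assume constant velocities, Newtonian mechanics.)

Combined speed: v_combined = 25 + 40 = 65 m/s
Time to meet: t = d/v_combined = 120/65 = 1.85 s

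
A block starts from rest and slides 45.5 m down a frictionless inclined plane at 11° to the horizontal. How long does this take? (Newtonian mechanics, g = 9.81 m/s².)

a = g sin(θ) = 9.81 × sin(11°) = 1.8718 m/s²
t = √(2d/a) = √(2 × 45.5 / 1.8718) = 6.97 s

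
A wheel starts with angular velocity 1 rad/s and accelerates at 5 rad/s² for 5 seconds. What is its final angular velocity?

ω = ω₀ + αt = 1 + 5 × 5 = 26 rad/s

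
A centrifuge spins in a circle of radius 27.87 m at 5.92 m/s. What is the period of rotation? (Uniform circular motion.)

T = 2πr/v = 2π×27.87/5.92 = 29.58 s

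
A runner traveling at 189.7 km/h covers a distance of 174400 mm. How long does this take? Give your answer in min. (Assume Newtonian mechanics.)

d = 174400 mm × 0.001 = 174.4 m
v = 189.7 km/h × 0.2777777777777778 = 52.6944 m/s
t = d / v = 174.4 / 52.6944 = 3.30965 s
t = 3.30965 s / 60.0 = 0.05516 min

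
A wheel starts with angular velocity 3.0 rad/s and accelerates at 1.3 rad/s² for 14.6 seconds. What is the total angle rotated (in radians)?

θ = ω₀t + ½αt² = 3.0×14.6 + ½×1.3×14.6² = 182.35 rad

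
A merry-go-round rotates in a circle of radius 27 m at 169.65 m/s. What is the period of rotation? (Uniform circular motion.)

T = 2πr/v = 2π×27/169.65 = 1.0 s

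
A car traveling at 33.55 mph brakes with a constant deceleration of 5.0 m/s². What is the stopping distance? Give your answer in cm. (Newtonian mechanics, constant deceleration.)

v₀ = 33.55 mph × 0.44704 = 14.9982 m/s
d = v₀² / (2a) = 14.9982² / (2 × 5.0) = 224.946 / 10.0 = 22.4946 m
d = 22.4946 m / 0.01 = 2249 cm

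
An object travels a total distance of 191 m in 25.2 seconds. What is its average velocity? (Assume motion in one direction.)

v_avg = Δd / Δt = 191 / 25.2 = 7.58 m/s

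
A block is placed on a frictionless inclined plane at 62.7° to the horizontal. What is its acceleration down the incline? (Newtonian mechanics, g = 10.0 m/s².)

a = g sin(θ) = 10.0 × sin(62.7°) = 10.0 × 0.8886 = 8.89 m/s²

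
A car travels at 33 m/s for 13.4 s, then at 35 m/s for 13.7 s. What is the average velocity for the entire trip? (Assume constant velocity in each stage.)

d₁ = v₁t₁ = 33 × 13.4 = 442.2 m
d₂ = v₂t₂ = 35 × 13.7 = 479.5 m
d_total = 921.7 m, t_total = 27.1 s
v_avg = d_total/t_total = 921.7/27.1 = 34.01 m/s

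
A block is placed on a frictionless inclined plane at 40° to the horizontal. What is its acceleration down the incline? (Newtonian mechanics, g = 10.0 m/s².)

a = g sin(θ) = 10.0 × sin(40°) = 10.0 × 0.6428 = 6.43 m/s²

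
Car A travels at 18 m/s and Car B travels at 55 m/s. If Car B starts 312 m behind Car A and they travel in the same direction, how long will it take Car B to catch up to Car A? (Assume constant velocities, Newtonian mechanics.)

Relative speed: v_rel = 55 - 18 = 37 m/s
Time to catch: t = d₀/v_rel = 312/37 = 8.43 s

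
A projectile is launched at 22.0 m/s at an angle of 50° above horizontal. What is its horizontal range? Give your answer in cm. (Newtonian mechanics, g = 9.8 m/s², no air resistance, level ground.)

R = v₀² × sin(2θ) / g = 22.0² × sin(2 × 50°) / 9.8 = 484.0 × 0.984808 / 9.8 = 48.6375 m
R = 48.6375 m / 0.01 = 4864 cm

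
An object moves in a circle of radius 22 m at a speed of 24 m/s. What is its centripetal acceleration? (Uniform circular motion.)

a_c = v²/r = 24²/22 = 576/22 = 26.18 m/s²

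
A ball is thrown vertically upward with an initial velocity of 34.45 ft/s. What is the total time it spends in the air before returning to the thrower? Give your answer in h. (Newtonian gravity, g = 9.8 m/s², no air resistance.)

v₀ = 34.45 ft/s × 0.3048 = 10.5004 m/s
t_total = 2 × v₀ / g = 2 × 10.5004 / 9.8 = 2.14294 s
t_total = 2.14294 s / 3600.0 = 0.0005953 h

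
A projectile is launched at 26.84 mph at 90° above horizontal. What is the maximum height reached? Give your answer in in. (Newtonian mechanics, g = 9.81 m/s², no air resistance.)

v₀ = 26.84 mph × 0.44704 = 11.9986 m/s
H = v₀² × sin²(θ) / (2g) = 11.9986² × sin(90°)² / (2 × 9.81) = 143.966 × 1.0 / 19.62 = 7.33772 m
H = 7.33772 m / 0.0254 = 288.9 in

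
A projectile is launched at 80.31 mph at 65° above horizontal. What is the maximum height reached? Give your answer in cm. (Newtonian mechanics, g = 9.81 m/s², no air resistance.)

v₀ = 80.31 mph × 0.44704 = 35.9018 m/s
H = v₀² × sin²(θ) / (2g) = 35.9018² × sin(65°)² / (2 × 9.81) = 1288.94 × 0.821394 / 19.62 = 53.9617 m
H = 53.9617 m / 0.01 = 5396 cm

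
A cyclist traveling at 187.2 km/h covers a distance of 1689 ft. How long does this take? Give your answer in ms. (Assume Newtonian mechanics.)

d = 1689 ft × 0.3048 = 514.807 m
v = 187.2 km/h × 0.2777777777777778 = 52.0 m/s
t = d / v = 514.807 / 52.0 = 9.90013 s
t = 9.90013 s / 0.001 = 9900 ms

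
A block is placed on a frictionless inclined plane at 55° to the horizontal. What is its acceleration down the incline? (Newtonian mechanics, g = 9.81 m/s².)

a = g sin(θ) = 9.81 × sin(55°) = 9.81 × 0.8192 = 8.04 m/s²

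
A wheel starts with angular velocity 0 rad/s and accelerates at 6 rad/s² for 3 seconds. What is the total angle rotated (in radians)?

θ = ω₀t + ½αt² = 0×3 + ½×6×3² = 27.0 rad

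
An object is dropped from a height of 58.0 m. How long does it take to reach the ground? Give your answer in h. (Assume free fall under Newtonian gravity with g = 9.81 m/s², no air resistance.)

t = √(2h/g) = √(2 × 58.0 / 9.81) = 3.4387 s
t = 3.4387 s / 3600.0 = 0.0009552 h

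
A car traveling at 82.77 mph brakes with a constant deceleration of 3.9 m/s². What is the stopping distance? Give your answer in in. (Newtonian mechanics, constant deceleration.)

v₀ = 82.77 mph × 0.44704 = 37.0015 m/s
d = v₀² / (2a) = 37.0015² / (2 × 3.9) = 1369.11 / 7.8 = 175.527 m
d = 175.527 m / 0.0254 = 6911 in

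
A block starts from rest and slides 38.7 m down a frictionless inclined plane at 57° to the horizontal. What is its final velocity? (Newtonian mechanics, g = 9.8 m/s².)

a = g sin(θ) = 9.8 × sin(57°) = 8.219 m/s²
v = √(2ad) = √(2 × 8.219 × 38.7) = 25.22 m/s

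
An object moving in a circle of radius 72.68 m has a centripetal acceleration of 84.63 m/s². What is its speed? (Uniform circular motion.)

v = √(a_c × r) = √(84.63 × 72.68) = 78.43 m/s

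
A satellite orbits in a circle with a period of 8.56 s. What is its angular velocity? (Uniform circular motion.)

ω = 2π/T = 2π/8.56 = 0.734 rad/s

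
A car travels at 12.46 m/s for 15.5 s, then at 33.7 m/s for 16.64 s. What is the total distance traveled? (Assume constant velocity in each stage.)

d₁ = v₁t₁ = 12.46 × 15.5 = 193.13 m
d₂ = v₂t₂ = 33.7 × 16.64 = 560.768 m
d_total = 193.13 + 560.768 = 753.9 m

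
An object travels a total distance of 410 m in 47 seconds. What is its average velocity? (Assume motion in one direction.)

v_avg = Δd / Δt = 410 / 47 = 8.72 m/s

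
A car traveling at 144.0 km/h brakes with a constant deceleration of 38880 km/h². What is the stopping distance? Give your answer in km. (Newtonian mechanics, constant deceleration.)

v₀ = 144.0 km/h × 0.2777777777777778 = 40.0 m/s
a = 38880 km/h² × 7.716049382716049e-05 = 3.0 m/s²
d = v₀² / (2a) = 40.0² / (2 × 3.0) = 1600.0 / 6.0 = 266.667 m
d = 266.667 m / 1000.0 = 0.2667 km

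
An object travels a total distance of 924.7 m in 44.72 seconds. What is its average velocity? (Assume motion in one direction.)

v_avg = Δd / Δt = 924.7 / 44.72 = 20.68 m/s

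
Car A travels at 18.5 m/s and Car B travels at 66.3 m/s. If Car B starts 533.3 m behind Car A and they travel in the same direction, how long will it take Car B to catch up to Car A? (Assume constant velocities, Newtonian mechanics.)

Relative speed: v_rel = 66.3 - 18.5 = 47.8 m/s
Time to catch: t = d₀/v_rel = 533.3/47.8 = 11.16 s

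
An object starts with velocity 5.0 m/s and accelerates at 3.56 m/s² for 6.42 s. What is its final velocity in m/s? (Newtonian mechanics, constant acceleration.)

v = v₀ + a × t = 5.0 + 3.56 × 6.42 = 27.86 m/s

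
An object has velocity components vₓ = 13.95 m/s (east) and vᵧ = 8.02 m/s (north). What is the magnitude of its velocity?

|v| = √(vₓ² + vᵧ²) = √(13.95² + 8.02²) = √(258.9229) = 16.09 m/s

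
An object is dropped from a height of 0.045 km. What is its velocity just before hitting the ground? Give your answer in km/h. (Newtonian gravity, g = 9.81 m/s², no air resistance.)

h = 0.045 km × 1000.0 = 45.0 m
v = √(2gh) = √(2 × 9.81 × 45.0) = 29.7136 m/s
v = 29.7136 m/s / 0.2777777777777778 = 107.0 km/h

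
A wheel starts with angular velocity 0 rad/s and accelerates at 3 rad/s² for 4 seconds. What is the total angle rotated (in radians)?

θ = ω₀t + ½αt² = 0×4 + ½×3×4² = 24.0 rad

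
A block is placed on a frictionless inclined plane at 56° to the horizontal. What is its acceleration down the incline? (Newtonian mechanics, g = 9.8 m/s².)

a = g sin(θ) = 9.8 × sin(56°) = 9.8 × 0.829 = 8.12 m/s²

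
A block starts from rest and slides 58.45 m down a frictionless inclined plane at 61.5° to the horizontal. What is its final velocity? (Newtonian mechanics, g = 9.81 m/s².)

a = g sin(θ) = 9.81 × sin(61.5°) = 8.6212 m/s²
v = √(2ad) = √(2 × 8.6212 × 58.45) = 31.75 m/s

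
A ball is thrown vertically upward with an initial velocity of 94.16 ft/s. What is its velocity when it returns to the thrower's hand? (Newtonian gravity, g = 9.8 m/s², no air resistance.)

By conservation of energy (no air resistance), the ball returns to the throw height with the same speed as launch, but directed downward.
|v_ground| = v₀ = 94.16 ft/s
v_ground = 94.16 ft/s (downward)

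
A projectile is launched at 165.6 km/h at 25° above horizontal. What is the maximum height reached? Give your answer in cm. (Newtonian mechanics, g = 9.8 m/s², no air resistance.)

v₀ = 165.6 km/h × 0.2777777777777778 = 46.0 m/s
H = v₀² × sin²(θ) / (2g) = 46.0² × sin(25°)² / (2 × 9.8) = 2116.0 × 0.178606 / 19.6 = 19.2822 m
H = 19.2822 m / 0.01 = 1928 cm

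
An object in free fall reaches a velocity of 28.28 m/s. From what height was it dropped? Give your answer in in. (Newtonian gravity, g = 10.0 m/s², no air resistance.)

h = v² / (2g) = 28.28² / (2 × 10.0) = 39.9879 m
h = 39.9879 m / 0.0254 = 1574 in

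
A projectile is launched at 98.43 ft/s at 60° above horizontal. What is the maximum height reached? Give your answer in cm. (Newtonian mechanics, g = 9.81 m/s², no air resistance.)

v₀ = 98.43 ft/s × 0.3048 = 30.0015 m/s
H = v₀² × sin²(θ) / (2g) = 30.0015² × sin(60°)² / (2 × 9.81) = 900.09 × 0.75 / 19.62 = 34.4071 m
H = 34.4071 m / 0.01 = 3441 cm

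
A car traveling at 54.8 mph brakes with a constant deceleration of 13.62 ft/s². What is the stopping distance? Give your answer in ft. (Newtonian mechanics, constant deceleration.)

v₀ = 54.8 mph × 0.44704 = 24.4978 m/s
a = 13.62 ft/s² × 0.3048 = 4.15138 m/s²
d = v₀² / (2a) = 24.4978² / (2 × 4.15138) = 600.142 / 8.30276 = 72.2822 m
d = 72.2822 m / 0.3048 = 237.1 ft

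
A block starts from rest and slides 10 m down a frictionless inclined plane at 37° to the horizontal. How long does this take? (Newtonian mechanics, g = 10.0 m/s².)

a = g sin(θ) = 10.0 × sin(37°) = 6.0182 m/s²
t = √(2d/a) = √(2 × 10 / 6.0182) = 1.82 s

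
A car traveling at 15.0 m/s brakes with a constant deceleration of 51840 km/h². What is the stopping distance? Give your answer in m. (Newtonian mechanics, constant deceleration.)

a = 51840 km/h² × 7.716049382716049e-05 = 4.0 m/s²
d = v₀² / (2a) = 15.0² / (2 × 4.0) = 225.0 / 8.0 = 28.12 m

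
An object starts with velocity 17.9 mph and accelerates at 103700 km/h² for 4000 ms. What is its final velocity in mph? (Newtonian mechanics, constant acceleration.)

v₀ = 17.9 mph × 0.44704 = 8.00202 m/s
a = 103700 km/h² × 7.716049382716049e-05 = 8.00154 m/s²
t = 4000 ms × 0.001 = 4.0 s
v = v₀ + a × t = 8.00202 + 8.00154 × 4.0 = 40.0082 m/s
v = 40.0082 m/s / 0.44704 = 89.5 mph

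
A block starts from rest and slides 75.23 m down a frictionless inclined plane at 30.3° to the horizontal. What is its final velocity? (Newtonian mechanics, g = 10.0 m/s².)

a = g sin(θ) = 10.0 × sin(30.3°) = 5.0453 m/s²
v = √(2ad) = √(2 × 5.0453 × 75.23) = 27.55 m/s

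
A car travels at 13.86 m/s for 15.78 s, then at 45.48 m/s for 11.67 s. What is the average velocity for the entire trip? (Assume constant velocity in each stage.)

d₁ = v₁t₁ = 13.86 × 15.78 = 218.7108 m
d₂ = v₂t₂ = 45.48 × 11.67 = 530.7516 m
d_total = 749.4624 m, t_total = 27.45 s
v_avg = d_total/t_total = 749.4624/27.45 = 27.3 m/s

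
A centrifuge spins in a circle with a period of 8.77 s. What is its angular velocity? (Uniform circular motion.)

ω = 2π/T = 2π/8.77 = 0.7164 rad/s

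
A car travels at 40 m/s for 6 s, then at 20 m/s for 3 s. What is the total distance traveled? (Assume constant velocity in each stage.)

d₁ = v₁t₁ = 40 × 6 = 240 m
d₂ = v₂t₂ = 20 × 3 = 60 m
d_total = 240 + 60 = 300 m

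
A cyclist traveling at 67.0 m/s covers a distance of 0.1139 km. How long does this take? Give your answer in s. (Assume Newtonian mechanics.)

d = 0.1139 km × 1000.0 = 113.9 m
t = d / v = 113.9 / 67.0 = 1.7 s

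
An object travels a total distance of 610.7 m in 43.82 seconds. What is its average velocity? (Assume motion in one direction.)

v_avg = Δd / Δt = 610.7 / 43.82 = 13.94 m/s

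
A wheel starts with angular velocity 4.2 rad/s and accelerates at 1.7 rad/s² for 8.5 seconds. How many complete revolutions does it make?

θ = ω₀t + ½αt² = 4.2×8.5 + ½×1.7×8.5² = 97.1125 rad
Total revolutions = θ/(2π) = 97.1125/(2π) = 15.46
Complete revolutions = ⌊15.46⌋ = 15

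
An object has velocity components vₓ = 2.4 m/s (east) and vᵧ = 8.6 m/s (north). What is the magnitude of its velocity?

|v| = √(vₓ² + vᵧ²) = √(2.4² + 8.6²) = √(79.72) = 8.93 m/s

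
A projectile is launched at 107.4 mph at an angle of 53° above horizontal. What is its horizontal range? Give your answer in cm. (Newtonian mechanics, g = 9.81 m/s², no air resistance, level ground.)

v₀ = 107.4 mph × 0.44704 = 48.0121 m/s
R = v₀² × sin(2θ) / g = 48.0121² × sin(2 × 53°) / 9.81 = 2305.16 × 0.961262 / 9.81 = 225.878 m
R = 225.878 m / 0.01 = 22590 cm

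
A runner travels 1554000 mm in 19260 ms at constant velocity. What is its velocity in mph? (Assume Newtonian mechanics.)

d = 1554000 mm × 0.001 = 1554.0 m
t = 19260 ms × 0.001 = 19.26 s
v = d / t = 1554.0 / 19.26 = 80.6854 m/s
v = 80.6854 m/s / 0.44704 = 180.5 mph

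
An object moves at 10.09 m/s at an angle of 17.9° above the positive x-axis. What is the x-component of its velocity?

vₓ = v cos(θ) = 10.09 × cos(17.9°) = 9.6 m/s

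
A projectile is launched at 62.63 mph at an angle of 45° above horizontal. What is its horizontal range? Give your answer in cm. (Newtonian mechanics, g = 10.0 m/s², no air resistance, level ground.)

v₀ = 62.63 mph × 0.44704 = 27.9981 m/s
R = v₀² × sin(2θ) / g = 27.9981² × sin(2 × 45°) / 10.0 = 783.894 × 1.0 / 10.0 = 78.3894 m
R = 78.3894 m / 0.01 = 7839 cm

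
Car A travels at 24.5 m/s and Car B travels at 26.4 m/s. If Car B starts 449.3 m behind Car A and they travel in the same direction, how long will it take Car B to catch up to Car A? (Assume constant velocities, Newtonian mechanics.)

Relative speed: v_rel = 26.4 - 24.5 = 1.9 m/s
Time to catch: t = d₀/v_rel = 449.3/1.9 = 236.47 s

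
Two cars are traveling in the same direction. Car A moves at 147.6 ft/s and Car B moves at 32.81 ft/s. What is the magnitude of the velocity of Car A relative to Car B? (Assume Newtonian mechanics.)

v_rel = |v_A - v_B| = |147.6 - 32.81| = 114.79 ft/s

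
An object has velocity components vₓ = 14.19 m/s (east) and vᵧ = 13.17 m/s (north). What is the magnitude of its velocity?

|v| = √(vₓ² + vᵧ²) = √(14.19² + 13.17²) = √(374.805) = 19.36 m/s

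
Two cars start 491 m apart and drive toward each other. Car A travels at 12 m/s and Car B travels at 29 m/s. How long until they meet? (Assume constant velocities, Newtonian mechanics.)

Combined speed: v_combined = 12 + 29 = 41 m/s
Time to meet: t = d/v_combined = 491/41 = 11.98 s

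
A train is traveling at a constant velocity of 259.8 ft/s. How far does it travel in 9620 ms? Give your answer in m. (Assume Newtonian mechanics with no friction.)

v = 259.8 ft/s × 0.3048 = 79.187 m/s
t = 9620 ms × 0.001 = 9.62 s
d = v × t = 79.187 × 9.62 = 761.8 m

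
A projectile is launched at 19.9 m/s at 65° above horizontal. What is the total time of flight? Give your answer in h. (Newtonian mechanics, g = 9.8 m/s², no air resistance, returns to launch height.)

T = 2 × v₀ × sin(θ) / g = 2 × 19.9 × sin(65°) / 9.8 = 2 × 19.9 × 0.906308 / 9.8 = 3.68072 s
T = 3.68072 s / 3600.0 = 0.001022 h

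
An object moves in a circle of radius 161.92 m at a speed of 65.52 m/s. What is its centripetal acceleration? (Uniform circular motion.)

a_c = v²/r = 65.52²/161.92 = 4292.8704/161.92 = 26.51 m/s²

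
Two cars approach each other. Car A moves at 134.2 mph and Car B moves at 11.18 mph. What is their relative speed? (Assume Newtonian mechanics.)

v_rel = v_A + v_B = 134.2 + 11.18 = 145.38 mph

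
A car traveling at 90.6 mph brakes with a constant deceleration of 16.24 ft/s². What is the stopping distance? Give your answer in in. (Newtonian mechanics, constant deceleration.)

v₀ = 90.6 mph × 0.44704 = 40.5018 m/s
a = 16.24 ft/s² × 0.3048 = 4.94995 m/s²
d = v₀² / (2a) = 40.5018² / (2 × 4.94995) = 1640.4 / 9.8999 = 165.699 m
d = 165.699 m / 0.0254 = 6524 in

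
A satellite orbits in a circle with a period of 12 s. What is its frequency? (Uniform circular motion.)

f = 1/T = 1/12 = 0.0833 Hz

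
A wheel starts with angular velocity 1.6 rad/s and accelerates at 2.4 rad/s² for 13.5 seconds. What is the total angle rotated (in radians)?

θ = ω₀t + ½αt² = 1.6×13.5 + ½×2.4×13.5² = 240.3 rad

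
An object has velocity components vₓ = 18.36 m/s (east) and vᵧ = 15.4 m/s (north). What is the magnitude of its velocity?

|v| = √(vₓ² + vᵧ²) = √(18.36² + 15.4²) = √(574.2496) = 23.96 m/s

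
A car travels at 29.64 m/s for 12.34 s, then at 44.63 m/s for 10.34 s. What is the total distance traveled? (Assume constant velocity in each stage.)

d₁ = v₁t₁ = 29.64 × 12.34 = 365.7576 m
d₂ = v₂t₂ = 44.63 × 10.34 = 461.4742 m
d_total = 365.7576 + 461.4742 = 827.23 m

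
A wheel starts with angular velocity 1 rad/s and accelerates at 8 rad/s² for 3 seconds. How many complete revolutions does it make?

θ = ω₀t + ½αt² = 1×3 + ½×8×3² = 39.0 rad
Total revolutions = θ/(2π) = 39.0/(2π) = 6.21
Complete revolutions = ⌊6.21⌋ = 6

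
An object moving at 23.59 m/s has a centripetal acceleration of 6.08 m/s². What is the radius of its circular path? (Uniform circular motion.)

r = v²/a_c = 23.59²/6.08 = 91.53 m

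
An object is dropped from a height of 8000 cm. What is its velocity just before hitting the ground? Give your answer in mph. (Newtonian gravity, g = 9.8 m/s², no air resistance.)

h = 8000 cm × 0.01 = 80.0 m
v = √(2gh) = √(2 × 9.8 × 80.0) = 39.598 m/s
v = 39.598 m/s / 0.44704 = 88.58 mph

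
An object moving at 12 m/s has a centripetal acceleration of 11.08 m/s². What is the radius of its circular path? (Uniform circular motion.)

r = v²/a_c = 12²/11.08 = 13.0 m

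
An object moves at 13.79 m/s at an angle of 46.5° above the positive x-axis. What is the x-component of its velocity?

vₓ = v cos(θ) = 13.79 × cos(46.5°) = 9.49 m/s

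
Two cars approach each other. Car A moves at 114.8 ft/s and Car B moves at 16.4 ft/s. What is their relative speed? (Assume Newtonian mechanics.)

v_rel = v_A + v_B = 114.8 + 16.4 = 131.2 ft/s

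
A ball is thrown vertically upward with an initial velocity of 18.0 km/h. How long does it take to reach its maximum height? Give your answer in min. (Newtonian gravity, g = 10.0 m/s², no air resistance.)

v₀ = 18.0 km/h × 0.2777777777777778 = 5.0 m/s
t_up = v₀ / g = 5.0 / 10.0 = 0.5 s
t_up = 0.5 s / 60.0 = 0.008333 min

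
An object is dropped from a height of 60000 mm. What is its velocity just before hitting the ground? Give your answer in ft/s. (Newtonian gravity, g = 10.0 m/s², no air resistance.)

h = 60000 mm × 0.001 = 60.0 m
v = √(2gh) = √(2 × 10.0 × 60.0) = 34.641 m/s
v = 34.641 m/s / 0.3048 = 113.7 ft/s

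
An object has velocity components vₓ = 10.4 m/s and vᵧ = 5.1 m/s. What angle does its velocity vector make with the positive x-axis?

θ = arctan(vᵧ/vₓ) = arctan(5.1/10.4) = 26.12°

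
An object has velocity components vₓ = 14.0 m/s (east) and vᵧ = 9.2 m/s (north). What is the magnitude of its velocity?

|v| = √(vₓ² + vᵧ²) = √(14.0² + 9.2²) = √(280.64) = 16.75 m/s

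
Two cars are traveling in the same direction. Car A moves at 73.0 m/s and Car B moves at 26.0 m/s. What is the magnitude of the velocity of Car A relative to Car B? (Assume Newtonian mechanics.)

v_rel = |v_A - v_B| = |73.0 - 26.0| = 47.0 m/s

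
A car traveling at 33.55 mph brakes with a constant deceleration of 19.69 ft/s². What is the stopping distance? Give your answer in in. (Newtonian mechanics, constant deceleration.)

v₀ = 33.55 mph × 0.44704 = 14.9982 m/s
a = 19.69 ft/s² × 0.3048 = 6.00151 m/s²
d = v₀² / (2a) = 14.9982² / (2 × 6.00151) = 224.946 / 12.003 = 18.7408 m
d = 18.7408 m / 0.0254 = 737.8 in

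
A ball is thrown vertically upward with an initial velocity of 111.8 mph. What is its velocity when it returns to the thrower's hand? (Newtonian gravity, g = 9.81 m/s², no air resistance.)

By conservation of energy (no air resistance), the ball returns to the throw height with the same speed as launch, but directed downward.
|v_ground| = v₀ = 111.8 mph
v_ground = 111.8 mph (downward)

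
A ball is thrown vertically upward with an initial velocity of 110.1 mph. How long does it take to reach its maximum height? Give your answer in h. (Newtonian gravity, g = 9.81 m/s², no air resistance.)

v₀ = 110.1 mph × 0.44704 = 49.2191 m/s
t_up = v₀ / g = 49.2191 / 9.81 = 5.01724 s
t_up = 5.01724 s / 3600.0 = 0.001394 h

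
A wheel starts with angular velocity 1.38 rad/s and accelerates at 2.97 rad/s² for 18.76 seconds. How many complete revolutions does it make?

θ = ω₀t + ½αt² = 1.38×18.76 + ½×2.97×18.76² = 548.516136 rad
Total revolutions = θ/(2π) = 548.516136/(2π) = 87.3
Complete revolutions = ⌊87.3⌋ = 87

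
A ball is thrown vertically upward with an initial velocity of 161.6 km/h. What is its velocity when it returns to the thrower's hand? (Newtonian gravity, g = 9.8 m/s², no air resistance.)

By conservation of energy (no air resistance), the ball returns to the throw height with the same speed as launch, but directed downward.
|v_ground| = v₀ = 161.6 km/h
v_ground = 161.6 km/h (downward)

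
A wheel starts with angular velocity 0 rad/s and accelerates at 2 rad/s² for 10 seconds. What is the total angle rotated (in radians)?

θ = ω₀t + ½αt² = 0×10 + ½×2×10² = 100.0 rad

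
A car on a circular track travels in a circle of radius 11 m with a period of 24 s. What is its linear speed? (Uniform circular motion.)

v = 2πr/T = 2π×11/24 = 2.88 m/s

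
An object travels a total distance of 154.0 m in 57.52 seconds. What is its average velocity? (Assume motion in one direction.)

v_avg = Δd / Δt = 154.0 / 57.52 = 2.68 m/s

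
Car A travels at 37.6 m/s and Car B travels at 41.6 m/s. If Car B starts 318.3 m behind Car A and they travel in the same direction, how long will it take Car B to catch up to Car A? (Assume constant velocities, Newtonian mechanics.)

Relative speed: v_rel = 41.6 - 37.6 = 4.0 m/s
Time to catch: t = d₀/v_rel = 318.3/4.0 = 79.58 s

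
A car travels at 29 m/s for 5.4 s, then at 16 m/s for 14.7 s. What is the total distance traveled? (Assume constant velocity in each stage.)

d₁ = v₁t₁ = 29 × 5.4 = 156.6 m
d₂ = v₂t₂ = 16 × 14.7 = 235.2 m
d_total = 156.6 + 235.2 = 391.8 m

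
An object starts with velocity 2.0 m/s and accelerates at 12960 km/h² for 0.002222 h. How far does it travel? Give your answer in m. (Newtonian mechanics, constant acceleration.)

a = 12960 km/h² × 7.716049382716049e-05 = 1.0 m/s²
t = 0.002222 h × 3600.0 = 7.9992 s
d = v₀ × t + ½ × a × t² = 2.0 × 7.9992 + 0.5 × 1.0 × 7.9992² = 47.99 m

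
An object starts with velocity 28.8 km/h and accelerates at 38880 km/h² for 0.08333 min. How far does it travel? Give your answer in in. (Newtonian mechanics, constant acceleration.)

v₀ = 28.8 km/h × 0.2777777777777778 = 8.0 m/s
a = 38880 km/h² × 7.716049382716049e-05 = 3.0 m/s²
t = 0.08333 min × 60.0 = 4.9998 s
d = v₀ × t + ½ × a × t² = 8.0 × 4.9998 + 0.5 × 3.0 × 4.9998² = 77.4954 m
d = 77.4954 m / 0.0254 = 3051 in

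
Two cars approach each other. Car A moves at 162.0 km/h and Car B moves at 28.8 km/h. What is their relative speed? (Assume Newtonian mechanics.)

v_rel = v_A + v_B = 162.0 + 28.8 = 190.8 km/h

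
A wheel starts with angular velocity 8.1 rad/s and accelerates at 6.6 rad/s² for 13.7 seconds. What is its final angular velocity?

ω = ω₀ + αt = 8.1 + 6.6 × 13.7 = 98.52 rad/s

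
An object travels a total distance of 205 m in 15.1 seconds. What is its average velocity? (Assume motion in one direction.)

v_avg = Δd / Δt = 205 / 15.1 = 13.58 m/s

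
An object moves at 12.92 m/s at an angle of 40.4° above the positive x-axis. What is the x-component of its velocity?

vₓ = v cos(θ) = 12.92 × cos(40.4°) = 9.84 m/s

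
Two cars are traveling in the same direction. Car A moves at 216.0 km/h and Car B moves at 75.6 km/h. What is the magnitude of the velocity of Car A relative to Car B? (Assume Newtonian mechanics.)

v_rel = |v_A - v_B| = |216.0 - 75.6| = 140.4 km/h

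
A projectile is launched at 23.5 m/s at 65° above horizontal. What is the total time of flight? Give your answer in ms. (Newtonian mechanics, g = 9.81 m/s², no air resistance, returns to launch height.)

T = 2 × v₀ × sin(θ) / g = 2 × 23.5 × sin(65°) / 9.81 = 2 × 23.5 × 0.906308 / 9.81 = 4.34215 s
T = 4.34215 s / 0.001 = 4342 ms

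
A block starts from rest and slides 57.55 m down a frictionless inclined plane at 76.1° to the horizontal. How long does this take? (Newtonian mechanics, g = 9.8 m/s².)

a = g sin(θ) = 9.8 × sin(76.1°) = 9.513 m/s²
t = √(2d/a) = √(2 × 57.55 / 9.513) = 3.48 s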